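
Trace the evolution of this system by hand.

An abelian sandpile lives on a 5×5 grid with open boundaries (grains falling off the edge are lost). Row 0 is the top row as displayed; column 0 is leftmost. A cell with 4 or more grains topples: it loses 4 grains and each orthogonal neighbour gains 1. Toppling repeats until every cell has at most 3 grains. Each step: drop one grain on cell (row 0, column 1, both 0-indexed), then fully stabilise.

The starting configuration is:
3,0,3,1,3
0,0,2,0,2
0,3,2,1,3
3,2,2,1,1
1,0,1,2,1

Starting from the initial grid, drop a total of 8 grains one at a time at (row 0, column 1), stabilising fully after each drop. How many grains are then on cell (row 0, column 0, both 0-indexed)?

1

step 0: 3,0,3,1,3
0,0,2,0,2
0,3,2,1,3
3,2,2,1,1
1,0,1,2,1
step 1: 3,1,3,1,3
0,0,2,0,2
0,3,2,1,3
3,2,2,1,1
1,0,1,2,1
step 2: 3,2,3,1,3
0,0,2,0,2
0,3,2,1,3
3,2,2,1,1
1,0,1,2,1
step 3: 3,3,3,1,3
0,0,2,0,2
0,3,2,1,3
3,2,2,1,1
1,0,1,2,1
step 4: 0,2,0,2,3
1,1,3,0,2
0,3,2,1,3
3,2,2,1,1
1,0,1,2,1
step 5: 0,3,0,2,3
1,1,3,0,2
0,3,2,1,3
3,2,2,1,1
1,0,1,2,1
step 6: 1,0,1,2,3
1,2,3,0,2
0,3,2,1,3
3,2,2,1,1
1,0,1,2,1
step 7: 1,1,1,2,3
1,2,3,0,2
0,3,2,1,3
3,2,2,1,1
1,0,1,2,1
step 8: 1,2,1,2,3
1,2,3,0,2
0,3,2,1,3
3,2,2,1,1
1,0,1,2,1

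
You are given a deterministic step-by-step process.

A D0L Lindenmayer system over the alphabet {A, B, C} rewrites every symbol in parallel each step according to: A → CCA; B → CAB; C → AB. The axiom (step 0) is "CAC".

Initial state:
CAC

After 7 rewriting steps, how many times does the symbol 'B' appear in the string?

k=0  CAC
k=1  ABCCAAB
k=2  CCACABABABCCACCACAB
k=3  ABABCCAABCCACABCCACABCCACABABABCCAABABCCAABCCACAB
k=4  CCACABCCACABABABCCACCACABABABCCAABCCACABABABCCAABCCACABABA…CACABCCACABABABCCACCACABCCACABABABCCACCACABABABCCAABCCACAB  (len 129)
k=5  ABABCCAABCCACABABABCCAABCCACABCCACABCCACABABABCCAABABCCAAB…CCAABABCCAABCCACABCCACABCCACABABABCCACCACABABABCCAABCCACAB  (len 337)
k=6  CCACABCCACABABABCCACCACABABABCCAABCCACABCCACABCCACABABABCC…CCAABABCCAABCCACABCCACABCCACABABABCCACCACABABABCCAABCCACAB  (len 883)
k=7  ABABCCAABCCACABABABCCAABCCACABCCACABCCACABABABCCAABABCCAAB…CCAABABCCAABCCACABCCACABCCACABABABCCACCACABABABCCAABCCACAB  (len 2311)

546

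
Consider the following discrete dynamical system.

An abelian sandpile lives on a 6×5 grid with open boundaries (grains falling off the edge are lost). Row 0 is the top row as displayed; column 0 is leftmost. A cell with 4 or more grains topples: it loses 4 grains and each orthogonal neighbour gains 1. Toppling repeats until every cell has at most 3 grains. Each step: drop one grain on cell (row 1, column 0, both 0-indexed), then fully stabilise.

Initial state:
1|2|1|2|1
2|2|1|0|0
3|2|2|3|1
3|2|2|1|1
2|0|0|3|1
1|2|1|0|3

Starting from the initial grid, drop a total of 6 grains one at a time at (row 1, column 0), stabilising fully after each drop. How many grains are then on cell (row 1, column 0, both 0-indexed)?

2

gen 0: 1|2|1|2|1
2|2|1|0|0
3|2|2|3|1
3|2|2|1|1
2|0|0|3|1
1|2|1|0|3
gen 1: 1|2|1|2|1
3|2|1|0|0
3|2|2|3|1
3|2|2|1|1
2|0|0|3|1
1|2|1|0|3
gen 2: 2|2|1|2|1
1|3|1|0|0
1|3|2|3|1
0|3|2|1|1
3|0|0|3|1
1|2|1|0|3
gen 3: 2|2|1|2|1
2|3|1|0|0
1|3|2|3|1
0|3|2|1|1
3|0|0|3|1
1|2|1|0|3
gen 4: 2|2|1|2|1
3|3|1|0|0
1|3|2|3|1
0|3|2|1|1
3|0|0|3|1
1|2|1|0|3
gen 5: 3|3|1|2|1
1|1|2|0|0
3|1|3|3|1
1|0|3|1|1
3|1|0|3|1
1|2|1|0|3
gen 6: 3|3|1|2|1
2|1|2|0|0
3|1|3|3|1
1|0|3|1|1
3|1|0|3|1
1|2|1|0|3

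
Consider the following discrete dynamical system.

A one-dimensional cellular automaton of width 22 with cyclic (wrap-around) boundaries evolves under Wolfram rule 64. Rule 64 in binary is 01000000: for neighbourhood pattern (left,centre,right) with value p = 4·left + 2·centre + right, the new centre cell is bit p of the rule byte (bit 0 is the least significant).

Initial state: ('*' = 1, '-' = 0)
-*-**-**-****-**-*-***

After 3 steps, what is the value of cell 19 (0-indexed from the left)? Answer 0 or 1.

k=0  -*-**-**-****-**-*-***
k=1  ----*--*----*--*-----*
k=2  ----------------------
k=3  ----------------------

0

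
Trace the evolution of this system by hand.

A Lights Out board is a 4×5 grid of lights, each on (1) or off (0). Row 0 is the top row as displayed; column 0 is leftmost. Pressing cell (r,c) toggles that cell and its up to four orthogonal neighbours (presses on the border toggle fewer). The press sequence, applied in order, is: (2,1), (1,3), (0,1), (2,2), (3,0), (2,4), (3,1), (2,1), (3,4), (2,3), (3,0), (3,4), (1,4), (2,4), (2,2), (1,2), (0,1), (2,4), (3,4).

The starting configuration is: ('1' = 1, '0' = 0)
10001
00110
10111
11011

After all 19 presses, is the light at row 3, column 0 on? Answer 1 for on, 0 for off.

0

gen 0: 10001
00110
10111
11011
gen 1: 10001
01110
01011
10011
gen 2: 10011
01001
01001
10011
gen 3: 01111
00001
01001
10011
gen 4: 01111
00101
00111
10111
gen 5: 01111
00101
10111
01111
gen 6: 01111
00100
10100
01110
gen 7: 01111
00100
11100
10010
gen 8: 01111
01100
00000
11010
gen 9: 01111
01100
00001
11001
gen 10: 01111
01110
00110
11011
gen 11: 01111
01110
10110
00011
gen 12: 01111
01110
10111
00000
gen 13: 01110
01101
10110
00000
gen 14: 01110
01100
10101
00001
gen 15: 01110
01000
11011
00101
gen 16: 01010
00110
11111
00101
gen 17: 10110
01110
11111
00101
gen 18: 10110
01111
11100
00100
gen 19: 10110
01111
11101
00111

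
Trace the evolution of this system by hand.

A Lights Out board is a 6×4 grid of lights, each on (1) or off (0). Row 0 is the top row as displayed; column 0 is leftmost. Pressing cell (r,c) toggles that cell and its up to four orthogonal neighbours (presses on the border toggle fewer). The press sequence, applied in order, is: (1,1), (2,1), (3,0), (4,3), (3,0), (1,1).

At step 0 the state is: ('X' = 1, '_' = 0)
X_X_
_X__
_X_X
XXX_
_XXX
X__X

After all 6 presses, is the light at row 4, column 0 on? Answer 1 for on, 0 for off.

gen 0: X_X_
_X__
_X_X
XXX_
_XXX
X__X
gen 1: XXX_
X_X_
___X
XXX_
_XXX
X__X
gen 2: XXX_
XXX_
XXXX
X_X_
_XXX
X__X
gen 3: XXX_
XXX_
_XXX
_XX_
XXXX
X__X
gen 4: XXX_
XXX_
_XXX
_XXX
XX__
X___
gen 5: XXX_
XXX_
XXXX
X_XX
_X__
X___
gen 6: X_X_
____
X_XX
X_XX
_X__
X___

0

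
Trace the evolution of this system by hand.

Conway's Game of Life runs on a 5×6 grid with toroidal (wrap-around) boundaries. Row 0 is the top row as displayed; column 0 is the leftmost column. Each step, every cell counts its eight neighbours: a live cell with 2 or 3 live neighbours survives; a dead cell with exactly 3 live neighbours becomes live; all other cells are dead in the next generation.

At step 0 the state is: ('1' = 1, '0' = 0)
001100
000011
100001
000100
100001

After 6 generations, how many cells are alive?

[0] 001100
000011
100001
000100
100001
[1] 100100
100111
100001
000010
001110
[2] 110000
010100
100100
000010
001011
[3] 110111
010000
001110
000010
110111
[4] 000100
010000
001110
110000
010000
[5] 001000
000010
101100
110100
111000
[6] 001100
011000
101111
000101
100100

13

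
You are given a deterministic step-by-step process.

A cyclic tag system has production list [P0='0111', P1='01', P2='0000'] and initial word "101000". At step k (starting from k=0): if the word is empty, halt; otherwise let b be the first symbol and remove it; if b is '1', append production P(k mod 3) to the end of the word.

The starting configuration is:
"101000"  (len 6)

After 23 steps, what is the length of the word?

k=0  "101000"  (len 6)
k=1  "010000111"  (len 9)
k=2  "10000111"  (len 8)
k=3  "00001110000"  (len 11)
k=4  "0001110000"  (len 10)
k=5  "001110000"  (len 9)
k=6  "01110000"  (len 8)
k=7  "1110000"  (len 7)
k=8  "11000001"  (len 8)
k=9  "10000010000"  (len 11)
k=10  "00000100000111"  (len 14)
k=11  "0000100000111"  (len 13)
k=12  "000100000111"  (len 12)
k=13  "00100000111"  (len 11)
k=14  "0100000111"  (len 10)
k=15  "100000111"  (len 9)
k=16  "000001110111"  (len 12)
k=17  "00001110111"  (len 11)
k=18  "0001110111"  (len 10)
k=19  "001110111"  (len 9)
k=20  "01110111"  (len 8)
k=21  "1110111"  (len 7)
k=22  "1101110111"  (len 10)
k=23  "10111011101"  (len 11)

11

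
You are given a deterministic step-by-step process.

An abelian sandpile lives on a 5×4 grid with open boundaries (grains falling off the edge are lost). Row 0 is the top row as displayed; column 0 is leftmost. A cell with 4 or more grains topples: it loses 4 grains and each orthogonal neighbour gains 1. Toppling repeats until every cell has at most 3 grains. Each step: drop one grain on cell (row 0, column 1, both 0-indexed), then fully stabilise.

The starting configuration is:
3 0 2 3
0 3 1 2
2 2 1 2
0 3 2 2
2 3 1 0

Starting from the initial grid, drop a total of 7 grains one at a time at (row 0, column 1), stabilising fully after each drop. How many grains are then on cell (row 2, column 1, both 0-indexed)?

3

0) 3 0 2 3
0 3 1 2
2 2 1 2
0 3 2 2
2 3 1 0
1) 3 1 2 3
0 3 1 2
2 2 1 2
0 3 2 2
2 3 1 0
2) 3 2 2 3
0 3 1 2
2 2 1 2
0 3 2 2
2 3 1 0
3) 3 3 2 3
0 3 1 2
2 2 1 2
0 3 2 2
2 3 1 0
4) 0 2 3 3
2 0 2 2
2 3 1 2
0 3 2 2
2 3 1 0
5) 0 3 3 3
2 0 2 2
2 3 1 2
0 3 2 2
2 3 1 0
6) 1 1 1 0
2 1 3 3
2 3 1 2
0 3 2 2
2 3 1 0
7) 1 2 1 0
2 1 3 3
2 3 1 2
0 3 2 2
2 3 1 0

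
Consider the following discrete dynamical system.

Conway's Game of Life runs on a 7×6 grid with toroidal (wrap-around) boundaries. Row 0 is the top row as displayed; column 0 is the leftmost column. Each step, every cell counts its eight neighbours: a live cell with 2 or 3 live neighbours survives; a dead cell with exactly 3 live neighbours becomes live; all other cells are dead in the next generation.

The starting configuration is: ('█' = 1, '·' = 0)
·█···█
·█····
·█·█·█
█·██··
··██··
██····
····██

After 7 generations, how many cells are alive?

3

0) ·█···█
·█····
·█·█·█
█·██··
··██··
██····
····██
1) ····██
·█··█·
·█·██·
█·····
█··█··
██████
·█··██
2) ···█··
█·█···
██████
██████
···█··
······
·█····
3) ·██···
█·····
······
······
██·█·█
······
······
4) ·█····
·█····
······
█·····
█·····
█·····
······
5) ······
······
······
······
██···█
······
······
6) ······
······
······
█·····
█·····
█·····
······
7) ······
······
······
······
██···█
······
······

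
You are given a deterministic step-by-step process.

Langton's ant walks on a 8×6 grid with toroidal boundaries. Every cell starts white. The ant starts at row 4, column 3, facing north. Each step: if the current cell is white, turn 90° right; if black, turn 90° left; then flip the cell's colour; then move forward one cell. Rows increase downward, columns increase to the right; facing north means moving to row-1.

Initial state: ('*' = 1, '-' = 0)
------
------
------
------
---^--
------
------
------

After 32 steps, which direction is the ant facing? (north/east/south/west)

south

[0] ------
------
------
------
---^--
------
------
------
[1] ------
------
------
------
---*>-
------
------
------
[2] ------
------
------
------
---**-
----v-
------
------
[3] ------
------
------
------
---**-
---<*-
------
------
[4] ------
------
------
------
---^*-
---**-
------
------
[5] ------
------
------
------
--<-*-
---**-
------
------
[6] ------
------
------
--^---
--*-*-
---**-
------
------
[7] ------
------
------
--*>--
--*-*-
---**-
------
------
[8] ------
------
------
--**--
--*v*-
---**-
------
------
[9] ------
------
------
--**--
--<**-
---**-
------
------
[10] ------
------
------
--**--
---**-
--v**-
------
------
[11] ------
------
------
--**--
---**-
-<***-
------
------
[12] ------
------
------
--**--
-^-**-
-****-
------
------
[13] ------
------
------
--**--
-*>**-
-****-
------
------
[14] ------
------
------
--**--
-****-
-*v**-
------
------
[15] ------
------
------
--**--
-****-
-*->*-
------
------
[16] ------
------
------
--**--
-**^*-
-*--*-
------
------
[17] ------
------
------
--**--
-*<-*-
-*--*-
------
------
[18] ------
------
------
--**--
-*--*-
-*v-*-
------
------
[19] ------
------
------
--**--
-*--*-
-<*-*-
------
------
[20] ------
------
------
--**--
-*--*-
--*-*-
-v----
------
[21] ------
------
------
--**--
-*--*-
--*-*-
<*----
------
[22] ------
------
------
--**--
-*--*-
^-*-*-
**----
------
[23] ------
------
------
--**--
-*--*-
*>*-*-
**----
------
[24] ------
------
------
--**--
-*--*-
***-*-
*v----
------
[25] ------
------
------
--**--
-*--*-
***-*-
*->---
------
[26] ------
------
------
--**--
-*--*-
***-*-
*-*---
--v---
[27] ------
------
------
--**--
-*--*-
***-*-
*-*---
-<*---
[28] ------
------
------
--**--
-*--*-
***-*-
*^*---
-**---
[29] ------
------
------
--**--
-*--*-
***-*-
**>---
-**---
[30] ------
------
------
--**--
-*--*-
**^-*-
**----
-**---
[31] ------
------
------
--**--
-*--*-
*<--*-
**----
-**---
[32] ------
------
------
--**--
-*--*-
*---*-
*v----
-**---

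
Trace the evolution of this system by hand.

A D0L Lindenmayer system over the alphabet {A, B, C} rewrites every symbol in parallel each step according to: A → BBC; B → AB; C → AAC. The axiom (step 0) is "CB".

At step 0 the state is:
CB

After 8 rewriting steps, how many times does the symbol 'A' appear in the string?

0) CB
1) AACAB
2) BBCBBCAACBBCAB
3) ABABAACABABAACBBCBBCAACABABAACBBCAB
4) BBCABBBCABBBCBBCAACBBCABBBCABBBCBBCAACABABAACABABAACBBCBBCAACBBCABBBCABBBCBBCAACABABAACBBCAB
5) ABABAACBBCABABABAACBBCABABABAACABABAACBBCBBCAACABABAACBBCA…BCABABABAACABABAACBBCBBCAACBBCABBBCABBBCBBCAACABABAACBBCAB  (len 233)
6) BBCABBBCABBBCBBCAACABABAACBBCABBBCABBBCABBBCBBCAACABABAACB…BCABABABAACABABAACBBCBBCAACBBCABBBCABBBCBBCAACABABAACBBCAB  (len 602)
7) ABABAACBBCABABABAACBBCABABABAACABABAACBBCBBCAACBBCABBBCABB…BCABABABAACABABAACBBCBBCAACBBCABBBCABBBCBBCAACABABAACBBCAB  (len 1535)
8) BBCABBBCABBBCBBCAACABABAACBBCABBBCABBBCABBBCBBCAACABABAACB…BCABABABAACABABAACBBCBBCAACBBCABBBCABBBCBBCAACABABAACBBCAB  (len 3944)

1323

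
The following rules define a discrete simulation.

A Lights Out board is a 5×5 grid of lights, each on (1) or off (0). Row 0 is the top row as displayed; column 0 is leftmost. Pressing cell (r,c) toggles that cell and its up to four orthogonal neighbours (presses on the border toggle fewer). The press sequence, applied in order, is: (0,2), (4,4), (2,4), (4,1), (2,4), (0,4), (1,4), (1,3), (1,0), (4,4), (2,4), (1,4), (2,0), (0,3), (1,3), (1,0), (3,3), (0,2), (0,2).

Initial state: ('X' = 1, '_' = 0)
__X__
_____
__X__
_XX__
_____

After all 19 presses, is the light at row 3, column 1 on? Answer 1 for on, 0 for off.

step 0: __X__
_____
__X__
_XX__
_____
step 1: _X_X_
__X__
__X__
_XX__
_____
step 2: _X_X_
__X__
__X__
_XX_X
___XX
step 3: _X_X_
__X_X
__XXX
_XX__
___XX
step 4: _X_X_
__X_X
__XXX
__X__
XXXXX
step 5: _X_X_
__X__
__X__
__X_X
XXXXX
step 6: _X__X
__X_X
__X__
__X_X
XXXXX
step 7: _X___
__XX_
__X_X
__X_X
XXXXX
step 8: _X_X_
____X
__XXX
__X_X
XXXXX
step 9: XX_X_
XX__X
X_XXX
__X_X
XXXXX
step 10: XX_X_
XX__X
X_XXX
__X__
XXX__
step 11: XX_X_
XX___
X_X__
__X_X
XXX__
step 12: XX_XX
XX_XX
X_X_X
__X_X
XXX__
step 13: XX_XX
_X_XX
_XX_X
X_X_X
XXX__
step 14: XXX__
_X__X
_XX_X
X_X_X
XXX__
step 15: XXXX_
_XXX_
_XXXX
X_X_X
XXX__
step 16: _XXX_
X_XX_
XXXXX
X_X_X
XXX__
step 17: _XXX_
X_XX_
XXX_X
X__X_
XXXX_
step 18: _____
X__X_
XXX_X
X__X_
XXXX_
step 19: _XXX_
X_XX_
XXX_X
X__X_
XXXX_

0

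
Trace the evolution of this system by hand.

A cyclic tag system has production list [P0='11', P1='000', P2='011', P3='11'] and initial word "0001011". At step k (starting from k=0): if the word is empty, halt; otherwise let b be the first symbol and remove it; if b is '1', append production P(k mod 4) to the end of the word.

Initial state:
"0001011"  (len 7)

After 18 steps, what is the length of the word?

14

0) "0001011"  (len 7)
1) "001011"  (len 6)
2) "01011"  (len 5)
3) "1011"  (len 4)
4) "01111"  (len 5)
5) "1111"  (len 4)
6) "111000"  (len 6)
7) "11000011"  (len 8)
8) "100001111"  (len 9)
9) "0000111111"  (len 10)
10) "000111111"  (len 9)
11) "00111111"  (len 8)
12) "0111111"  (len 7)
13) "111111"  (len 6)
14) "11111000"  (len 8)
15) "1111000011"  (len 10)
16) "11100001111"  (len 11)
17) "110000111111"  (len 12)
18) "10000111111000"  (len 14)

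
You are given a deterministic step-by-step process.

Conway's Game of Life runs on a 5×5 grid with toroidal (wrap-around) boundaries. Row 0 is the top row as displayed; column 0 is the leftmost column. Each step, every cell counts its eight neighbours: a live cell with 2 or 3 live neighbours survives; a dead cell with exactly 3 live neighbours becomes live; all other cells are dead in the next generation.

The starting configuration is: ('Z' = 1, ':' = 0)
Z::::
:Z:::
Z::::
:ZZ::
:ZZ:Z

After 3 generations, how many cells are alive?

2

t=0: Z::::
:Z:::
Z::::
:ZZ::
:ZZ:Z
t=1: Z:Z::
ZZ:::
Z:Z::
::ZZ:
::ZZ:
t=2: Z:ZZZ
Z:Z:Z
Z:ZZZ
::::Z
::::Z
t=3: ::Z::
:::::
::Z::
:::::
:::::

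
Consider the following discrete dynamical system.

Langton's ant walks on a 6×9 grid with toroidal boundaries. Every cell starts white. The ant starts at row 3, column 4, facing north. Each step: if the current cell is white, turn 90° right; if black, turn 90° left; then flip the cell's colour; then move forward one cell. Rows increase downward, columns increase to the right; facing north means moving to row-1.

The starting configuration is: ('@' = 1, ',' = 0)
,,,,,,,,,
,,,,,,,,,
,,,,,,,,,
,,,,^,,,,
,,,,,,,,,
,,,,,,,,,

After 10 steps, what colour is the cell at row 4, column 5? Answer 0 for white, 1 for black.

gen 0: ,,,,,,,,,
,,,,,,,,,
,,,,,,,,,
,,,,^,,,,
,,,,,,,,,
,,,,,,,,,
gen 1: ,,,,,,,,,
,,,,,,,,,
,,,,,,,,,
,,,,@>,,,
,,,,,,,,,
,,,,,,,,,
gen 2: ,,,,,,,,,
,,,,,,,,,
,,,,,,,,,
,,,,@@,,,
,,,,,v,,,
,,,,,,,,,
gen 3: ,,,,,,,,,
,,,,,,,,,
,,,,,,,,,
,,,,@@,,,
,,,,<@,,,
,,,,,,,,,
gen 4: ,,,,,,,,,
,,,,,,,,,
,,,,,,,,,
,,,,^@,,,
,,,,@@,,,
,,,,,,,,,
gen 5: ,,,,,,,,,
,,,,,,,,,
,,,,,,,,,
,,,<,@,,,
,,,,@@,,,
,,,,,,,,,
gen 6: ,,,,,,,,,
,,,,,,,,,
,,,^,,,,,
,,,@,@,,,
,,,,@@,,,
,,,,,,,,,
gen 7: ,,,,,,,,,
,,,,,,,,,
,,,@>,,,,
,,,@,@,,,
,,,,@@,,,
,,,,,,,,,
gen 8: ,,,,,,,,,
,,,,,,,,,
,,,@@,,,,
,,,@v@,,,
,,,,@@,,,
,,,,,,,,,
gen 9: ,,,,,,,,,
,,,,,,,,,
,,,@@,,,,
,,,<@@,,,
,,,,@@,,,
,,,,,,,,,
gen 10: ,,,,,,,,,
,,,,,,,,,
,,,@@,,,,
,,,,@@,,,
,,,v@@,,,
,,,,,,,,,

1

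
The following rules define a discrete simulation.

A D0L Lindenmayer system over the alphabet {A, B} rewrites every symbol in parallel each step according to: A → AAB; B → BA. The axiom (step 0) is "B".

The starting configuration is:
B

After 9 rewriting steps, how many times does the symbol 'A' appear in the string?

2584

gen 0: B
gen 1: BA
gen 2: BAAAB
gen 3: BAAABAABAABBA
gen 4: BAAABAABAABBAAABAABBAAABAABBABAAAB
gen 5: BAAABAABAABBAAABAABBAAABAABBABAAABAABAABBAAABAABBABAAABAABAABBAAABAABBABAAABBAAABAABAABBA
gen 6: BAAABAABAABBAAABAABBAAABAABBABAAABAABAABBAAABAABBABAAABAAB…BAABBABAAABBAAABAABAABBABAAABAABAABBAAABAABBAAABAABBABAAAB  (len 233)
gen 7: BAAABAABAABBAAABAABBAAABAABBABAAABAABAABBAAABAABBABAAABAAB…AABAABAABBAAABAABBABAAABAABAABBAAABAABBABAAABBAAABAABAABBA  (len 610)
gen 8: BAAABAABAABBAAABAABBAAABAABBABAAABAABAABBAAABAABBABAAABAAB…BAABBABAAABBAAABAABAABBABAAABAABAABBAAABAABBAAABAABBABAAAB  (len 1597)
gen 9: BAAABAABAABBAAABAABBAAABAABBABAAABAABAABBAAABAABBABAAABAAB…AABAABAABBAAABAABBABAAABAABAABBAAABAABBABAAABBAAABAABAABBA  (len 4181)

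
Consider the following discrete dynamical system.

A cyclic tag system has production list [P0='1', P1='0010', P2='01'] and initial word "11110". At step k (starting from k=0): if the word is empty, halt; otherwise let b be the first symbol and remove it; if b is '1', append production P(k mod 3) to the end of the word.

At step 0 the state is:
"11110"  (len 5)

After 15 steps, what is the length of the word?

7

k=0  "11110"  (len 5)
k=1  "11101"  (len 5)
k=2  "11010010"  (len 8)
k=3  "101001001"  (len 9)
k=4  "010010011"  (len 9)
k=5  "10010011"  (len 8)
k=6  "001001101"  (len 9)
k=7  "01001101"  (len 8)
k=8  "1001101"  (len 7)
k=9  "00110101"  (len 8)
k=10  "0110101"  (len 7)
k=11  "110101"  (len 6)
k=12  "1010101"  (len 7)
k=13  "0101011"  (len 7)
k=14  "101011"  (len 6)
k=15  "0101101"  (len 7)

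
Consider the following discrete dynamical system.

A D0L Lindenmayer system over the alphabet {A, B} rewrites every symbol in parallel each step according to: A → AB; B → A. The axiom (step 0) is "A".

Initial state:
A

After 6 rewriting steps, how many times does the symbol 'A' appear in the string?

13

step 0: A
step 1: AB
step 2: ABA
step 3: ABAAB
step 4: ABAABABA
step 5: ABAABABAABAAB
step 6: ABAABABAABAABABAABABA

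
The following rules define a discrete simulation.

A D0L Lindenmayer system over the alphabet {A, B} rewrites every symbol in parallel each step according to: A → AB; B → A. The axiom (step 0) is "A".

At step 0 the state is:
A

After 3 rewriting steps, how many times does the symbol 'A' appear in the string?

t=0: A
t=1: AB
t=2: ABA
t=3: ABAAB

3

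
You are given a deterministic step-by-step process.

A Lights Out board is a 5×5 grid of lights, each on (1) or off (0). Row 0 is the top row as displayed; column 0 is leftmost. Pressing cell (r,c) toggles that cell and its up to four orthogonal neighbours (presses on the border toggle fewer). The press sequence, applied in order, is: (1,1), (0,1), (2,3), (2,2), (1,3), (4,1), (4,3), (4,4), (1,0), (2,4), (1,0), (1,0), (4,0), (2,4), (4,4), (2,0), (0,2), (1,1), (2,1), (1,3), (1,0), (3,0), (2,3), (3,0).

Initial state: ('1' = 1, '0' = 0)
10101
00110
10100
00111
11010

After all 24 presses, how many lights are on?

[0] 10101
00110
10100
00111
11010
[1] 11101
11010
11100
00111
11010
[2] 00001
10010
11100
00111
11010
[3] 00001
10000
11011
00101
11010
[4] 00001
10100
10101
00001
11010
[5] 00011
10011
10111
00001
11010
[6] 00011
10011
10111
01001
00110
[7] 00011
10011
10111
01011
00001
[8] 00011
10011
10111
01010
00010
[9] 10011
01011
00111
01010
00010
[10] 10011
01010
00100
01011
00010
[11] 00011
10010
10100
01011
00010
[12] 10011
01010
00100
01011
00010
[13] 10011
01010
00100
11011
11010
[14] 10011
01011
00111
11010
11010
[15] 10011
01011
00111
11011
11001
[16] 10011
11011
11111
01011
11001
[17] 11101
11111
11111
01011
11001
[18] 10101
00011
10111
01011
11001
[19] 10101
01011
01011
00011
11001
[20] 10111
01100
01001
00011
11001
[21] 00111
10100
11001
00011
11001
[22] 00111
10100
01001
11011
01001
[23] 00111
10110
01110
11001
01001
[24] 00111
10110
11110
00001
11001

14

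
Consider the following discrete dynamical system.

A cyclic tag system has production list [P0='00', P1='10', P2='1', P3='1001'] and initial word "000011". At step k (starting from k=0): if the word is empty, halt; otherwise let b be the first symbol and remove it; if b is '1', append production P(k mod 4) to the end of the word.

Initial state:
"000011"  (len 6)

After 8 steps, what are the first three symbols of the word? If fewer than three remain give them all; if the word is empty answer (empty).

[0] "000011"  (len 6)
[1] "00011"  (len 5)
[2] "0011"  (len 4)
[3] "011"  (len 3)
[4] "11"  (len 2)
[5] "100"  (len 3)
[6] "0010"  (len 4)
[7] "010"  (len 3)
[8] "10"  (len 2)

10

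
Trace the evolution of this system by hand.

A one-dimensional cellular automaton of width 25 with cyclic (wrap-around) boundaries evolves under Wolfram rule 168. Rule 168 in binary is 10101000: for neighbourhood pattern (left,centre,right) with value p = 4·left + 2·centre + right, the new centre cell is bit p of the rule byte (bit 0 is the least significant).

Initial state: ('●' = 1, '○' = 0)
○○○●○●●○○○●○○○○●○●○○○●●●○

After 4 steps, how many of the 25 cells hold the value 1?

0

k=0  ○○○●○●●○○○●○○○○●○●○○○●●●○
k=1  ○○○○●●○○○○○○○○○○●○○○○●●○○
k=2  ○○○○●○○○○○○○○○○○○○○○○●○○○
k=3  ○○○○○○○○○○○○○○○○○○○○○○○○○
k=4  ○○○○○○○○○○○○○○○○○○○○○○○○○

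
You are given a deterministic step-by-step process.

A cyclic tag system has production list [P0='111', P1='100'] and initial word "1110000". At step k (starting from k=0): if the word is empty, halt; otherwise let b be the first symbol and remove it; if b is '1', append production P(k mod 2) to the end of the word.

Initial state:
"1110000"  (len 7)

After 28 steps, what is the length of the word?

33

t=0: "1110000"  (len 7)
t=1: "110000111"  (len 9)
t=2: "10000111100"  (len 11)
t=3: "0000111100111"  (len 13)
t=4: "000111100111"  (len 12)
t=5: "00111100111"  (len 11)
t=6: "0111100111"  (len 10)
t=7: "111100111"  (len 9)
t=8: "11100111100"  (len 11)
t=9: "1100111100111"  (len 13)
t=10: "100111100111100"  (len 15)
t=11: "00111100111100111"  (len 17)
t=12: "0111100111100111"  (len 16)
t=13: "111100111100111"  (len 15)
t=14: "11100111100111100"  (len 17)
t=15: "1100111100111100111"  (len 19)
t=16: "100111100111100111100"  (len 21)
t=17: "00111100111100111100111"  (len 23)
t=18: "0111100111100111100111"  (len 22)
t=19: "111100111100111100111"  (len 21)
t=20: "11100111100111100111100"  (len 23)
t=21: "1100111100111100111100111"  (len 25)
t=22: "100111100111100111100111100"  (len 27)
t=23: "00111100111100111100111100111"  (len 29)
t=24: "0111100111100111100111100111"  (len 28)
t=25: "111100111100111100111100111"  (len 27)
t=26: "11100111100111100111100111100"  (len 29)
t=27: "1100111100111100111100111100111"  (len 31)
t=28: "100111100111100111100111100111100"  (len 33)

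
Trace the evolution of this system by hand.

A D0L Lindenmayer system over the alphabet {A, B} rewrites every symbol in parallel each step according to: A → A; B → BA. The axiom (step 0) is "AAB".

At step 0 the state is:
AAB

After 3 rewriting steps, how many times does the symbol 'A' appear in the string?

5

step 0: AAB
step 1: AABA
step 2: AABAA
step 3: AABAAA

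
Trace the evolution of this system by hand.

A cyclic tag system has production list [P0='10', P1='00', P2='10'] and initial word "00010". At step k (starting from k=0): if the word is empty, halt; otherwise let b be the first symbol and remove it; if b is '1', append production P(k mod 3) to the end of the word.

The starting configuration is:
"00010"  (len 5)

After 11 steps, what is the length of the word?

k=0  "00010"  (len 5)
k=1  "0010"  (len 4)
k=2  "010"  (len 3)
k=3  "10"  (len 2)
k=4  "010"  (len 3)
k=5  "10"  (len 2)
k=6  "010"  (len 3)
k=7  "10"  (len 2)
k=8  "000"  (len 3)
k=9  "00"  (len 2)
k=10  "0"  (len 1)
k=11  (halted — word empty)

0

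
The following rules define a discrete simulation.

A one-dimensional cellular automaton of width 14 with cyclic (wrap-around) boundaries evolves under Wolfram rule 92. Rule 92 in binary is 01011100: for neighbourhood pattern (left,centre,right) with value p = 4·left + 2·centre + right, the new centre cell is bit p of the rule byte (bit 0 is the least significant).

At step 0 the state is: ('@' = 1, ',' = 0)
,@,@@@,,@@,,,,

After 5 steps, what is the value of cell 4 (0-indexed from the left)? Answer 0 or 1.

0

k=0  ,@,@@@,,@@,,,,
k=1  ,@,@,@@,@@@,,,
k=2  ,@,@,@@,@,@@,,
k=3  ,@,@,@@,@,@@@,
k=4  ,@,@,@@,@,@,@@
k=5  ,@,@,@@,@,@,@@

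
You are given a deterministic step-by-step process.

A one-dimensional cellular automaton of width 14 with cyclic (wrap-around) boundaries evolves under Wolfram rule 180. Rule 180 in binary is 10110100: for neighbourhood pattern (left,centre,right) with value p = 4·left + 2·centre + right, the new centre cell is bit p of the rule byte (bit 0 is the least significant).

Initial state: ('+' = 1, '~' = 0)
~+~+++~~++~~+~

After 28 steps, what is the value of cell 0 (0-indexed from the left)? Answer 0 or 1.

0

[0] ~+~+++~~++~~+~
[1] ~++~+~+~~~+~++
[2] +~~+++++~~++~~
[3] ++~~+++~+~~~+~
[4] ~~+~~+~+++~~++
[5] +~++~++~+~+~~~
[6] ++~~+~~+++++~~
[7] ~~+~++~~+++~+~
[8] ~~++~~+~~+~+++
[9] +~~~+~++~++~+~
[10] ++~~++~~+~~+++
[11] +~+~~~+~++~~++
[12] ~+++~~++~~+~~+
[13] +~+~+~~~+~++~+
[14] ~+++++~~++~~+~
[15] ~~+++~+~~~+~++
[16] +~~+~+++~~++~~
[17] ++~++~+~+~~~+~
[18] ~~+~~+++++~~++
[19] +~++~~+++~+~~~
[20] ++~~+~~+~+++~~
[21] ~~+~++~++~+~+~
[22] ~~++~~+~~+++++
[23] +~~~+~++~~+++~
[24] ++~~++~~+~~+~+
[25] +~+~~~+~++~++~
[26] ++++~~++~~+~~+
[27] +++~+~~~+~++~~
[28] ~+~+++~~++~~+~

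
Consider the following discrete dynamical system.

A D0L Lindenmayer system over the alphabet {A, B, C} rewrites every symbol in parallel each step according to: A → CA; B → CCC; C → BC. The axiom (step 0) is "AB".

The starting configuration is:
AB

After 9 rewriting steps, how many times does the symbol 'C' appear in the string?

2418

gen 0: AB
gen 1: CACCC
gen 2: BCCABCBCBC
gen 3: CCCBCBCCACCCBCCCCBCCCCBC
gen 4: BCBCBCCCCBCCCCBCBCCABCBCBCCCCBCBCBCBCCCCBCBCBCBCCCCBC
gen 5: CCCBCCCCBCCCCBCBCBCBCCCCBCBCBCBCCCCBCCCCBCBCCACCCBCCCCBCCC…CCCCBCCCCBCCCCBCCCCBCBCBCBCCCCBCCCCBCCCCBCCCCBCBCBCBCCCCBC  (len 124)
gen 6: BCBCBCCCCBCBCBCBCCCCBCBCBCBCCCCBCCCCBCCCCBCCCCBCBCBCBCCCCB…CBCBCCCCBCBCBCBCCCCBCBCBCBCCCCBCCCCBCCCCBCCCCBCBCBCBCCCCBC  (len 282)
gen 7: CCCBCCCCBCCCCBCBCBCBCCCCBCCCCBCCCCBCCCCBCBCBCBCCCCBCCCCBCC…CBCBCCCCBCBCBCBCCCCBCBCBCBCCCCBCCCCBCCCCBCCCCBCBCBCBCCCCBC  (len 653)
gen 8: BCBCBCCCCBCBCBCBCCCCBCBCBCBCCCCBCCCCBCCCCBCCCCBCBCBCBCCCCB…CBCBCCCCBCBCBCBCCCCBCBCBCBCCCCBCCCCBCCCCBCCCCBCBCBCBCCCCBC  (len 1498)
gen 9: CCCBCCCCBCCCCBCBCBCBCCCCBCCCCBCCCCBCCCCBCBCBCBCCCCBCCCCBCC…CBCBCCCCBCBCBCBCCCCBCBCBCBCCCCBCCCCBCCCCBCCCCBCBCBCBCCCCBC  (len 3456)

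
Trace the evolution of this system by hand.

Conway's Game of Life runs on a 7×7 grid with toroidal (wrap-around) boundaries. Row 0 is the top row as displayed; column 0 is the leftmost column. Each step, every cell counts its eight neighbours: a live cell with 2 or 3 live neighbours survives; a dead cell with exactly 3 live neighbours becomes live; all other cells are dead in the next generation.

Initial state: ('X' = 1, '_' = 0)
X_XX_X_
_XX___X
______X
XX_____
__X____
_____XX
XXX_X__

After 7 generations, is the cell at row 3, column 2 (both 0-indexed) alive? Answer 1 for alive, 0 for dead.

0

[0] X_XX_X_
_XX___X
______X
XX_____
__X____
_____XX
XXX_X__
[1] ____XX_
_XXX_XX
__X___X
XX_____
XX____X
X_XX_XX
X_X_X__
[2] X______
XXXX__X
___X_XX
__X____
_____X_
__XXXX_
X_X____
[3] ___X___
_XXXXX_
___XXXX
____XXX
__X__X_
_XXXXXX
__X_X_X
[4] _X_____
______X
X______
_______
XXX____
XX____X
XX____X
[5] _X____X
X______
_______
X______
__X___X
_______
__X___X
[6] _X____X
X______
_______
_______
_______
_______
X______
[7] _X____X
X______
_______
_______
_______
_______
X______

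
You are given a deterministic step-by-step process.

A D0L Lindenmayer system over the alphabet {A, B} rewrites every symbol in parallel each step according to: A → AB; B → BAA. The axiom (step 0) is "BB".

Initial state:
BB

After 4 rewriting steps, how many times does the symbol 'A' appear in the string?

48

step 0: BB
step 1: BAABAA
step 2: BAAABABBAAABAB
step 3: BAAABABABBAAABBAABAAABABABBAAABBAA
step 4: BAAABABABBAAABBAAABBAABAAABABABBAABAAABABBAAABABABBAAABBAAABBAABAAABABABBAABAAABAB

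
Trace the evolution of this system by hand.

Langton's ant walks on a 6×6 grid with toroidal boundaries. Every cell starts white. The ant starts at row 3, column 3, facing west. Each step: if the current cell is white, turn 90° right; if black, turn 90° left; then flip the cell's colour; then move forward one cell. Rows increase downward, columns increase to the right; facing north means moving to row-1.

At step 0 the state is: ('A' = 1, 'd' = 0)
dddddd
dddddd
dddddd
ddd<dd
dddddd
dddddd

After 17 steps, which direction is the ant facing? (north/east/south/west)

south

gen 0: dddddd
dddddd
dddddd
ddd<dd
dddddd
dddddd
gen 1: dddddd
dddddd
ddd^dd
dddAdd
dddddd
dddddd
gen 2: dddddd
dddddd
dddA>d
dddAdd
dddddd
dddddd
gen 3: dddddd
dddddd
dddAAd
dddAvd
dddddd
dddddd
gen 4: dddddd
dddddd
dddAAd
ddd<Ad
dddddd
dddddd
gen 5: dddddd
dddddd
dddAAd
ddddAd
dddvdd
dddddd
gen 6: dddddd
dddddd
dddAAd
ddddAd
dd<Add
dddddd
gen 7: dddddd
dddddd
dddAAd
dd^dAd
ddAAdd
dddddd
gen 8: dddddd
dddddd
dddAAd
ddA>Ad
ddAAdd
dddddd
gen 9: dddddd
dddddd
dddAAd
ddAAAd
ddAvdd
dddddd
gen 10: dddddd
dddddd
dddAAd
ddAAAd
ddAd>d
dddddd
gen 11: dddddd
dddddd
dddAAd
ddAAAd
ddAdAd
ddddvd
gen 12: dddddd
dddddd
dddAAd
ddAAAd
ddAdAd
ddd<Ad
gen 13: dddddd
dddddd
dddAAd
ddAAAd
ddA^Ad
dddAAd
gen 14: dddddd
dddddd
dddAAd
ddAAAd
ddAA>d
dddAAd
gen 15: dddddd
dddddd
dddAAd
ddAA^d
ddAAdd
dddAAd
gen 16: dddddd
dddddd
dddAAd
ddA<dd
ddAAdd
dddAAd
gen 17: dddddd
dddddd
dddAAd
ddAddd
ddAvdd
dddAAd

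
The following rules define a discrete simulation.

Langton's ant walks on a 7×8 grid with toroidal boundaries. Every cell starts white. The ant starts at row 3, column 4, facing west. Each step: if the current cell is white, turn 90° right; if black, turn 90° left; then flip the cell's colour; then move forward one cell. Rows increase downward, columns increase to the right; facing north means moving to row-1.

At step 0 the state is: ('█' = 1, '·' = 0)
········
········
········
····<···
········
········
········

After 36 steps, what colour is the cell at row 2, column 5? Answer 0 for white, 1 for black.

k=0  ········
········
········
····<···
········
········
········
k=1  ········
········
····^···
····█···
········
········
········
k=2  ········
········
····█>··
····█···
········
········
········
k=3  ········
········
····██··
····█v··
········
········
········
k=4  ········
········
····██··
····<█··
········
········
········
k=5  ········
········
····██··
·····█··
····v···
········
········
k=6  ········
········
····██··
·····█··
···<█···
········
········
k=7  ········
········
····██··
···^·█··
···██···
········
········
k=8  ········
········
····██··
···█>█··
···██···
········
········
k=9  ········
········
····██··
···███··
···█v···
········
········
k=10  ········
········
····██··
···███··
···█·>··
········
········
k=11  ········
········
····██··
···███··
···█·█··
·····v··
········
k=12  ········
········
····██··
···███··
···█·█··
····<█··
········
k=13  ········
········
····██··
···███··
···█^█··
····██··
········
k=14  ········
········
····██··
···███··
···██>··
····██··
········
k=15  ········
········
····██··
···██^··
···██···
····██··
········
k=16  ········
········
····██··
···█<···
···██···
····██··
········
k=17  ········
········
····██··
···█····
···█v···
····██··
········
k=18  ········
········
····██··
···█····
···█·>··
····██··
········
k=19  ········
········
····██··
···█····
···█·█··
····█v··
········
k=20  ········
········
····██··
···█····
···█·█··
····█·>·
········
k=21  ········
········
····██··
···█····
···█·█··
····█·█·
······v·
k=22  ········
········
····██··
···█····
···█·█··
····█·█·
·····<█·
k=23  ········
········
····██··
···█····
···█·█··
····█^█·
·····██·
k=24  ········
········
····██··
···█····
···█·█··
····██>·
·····██·
k=25  ········
········
····██··
···█····
···█·█^·
····██··
·····██·
k=26  ········
········
····██··
···█····
···█·██>
····██··
·····██·
k=27  ········
········
····██··
···█····
···█·███
····██·v
·····██·
k=28  ········
········
····██··
···█····
···█·███
····██<█
·····██·
k=29  ········
········
····██··
···█····
···█·█^█
····████
·····██·
k=30  ········
········
····██··
···█····
···█·<·█
····████
·····██·
k=31  ········
········
····██··
···█····
···█···█
····█v██
·····██·
k=32  ········
········
····██··
···█····
···█···█
····█·>█
·····██·
k=33  ········
········
····██··
···█····
···█··^█
····█··█
·····██·
k=34  ········
········
····██··
···█····
···█··█>
····█··█
·····██·
k=35  ········
········
····██··
···█···^
···█··█·
····█··█
·····██·
k=36  ········
········
····██··
>··█···█
···█··█·
····█··█
·····██·

1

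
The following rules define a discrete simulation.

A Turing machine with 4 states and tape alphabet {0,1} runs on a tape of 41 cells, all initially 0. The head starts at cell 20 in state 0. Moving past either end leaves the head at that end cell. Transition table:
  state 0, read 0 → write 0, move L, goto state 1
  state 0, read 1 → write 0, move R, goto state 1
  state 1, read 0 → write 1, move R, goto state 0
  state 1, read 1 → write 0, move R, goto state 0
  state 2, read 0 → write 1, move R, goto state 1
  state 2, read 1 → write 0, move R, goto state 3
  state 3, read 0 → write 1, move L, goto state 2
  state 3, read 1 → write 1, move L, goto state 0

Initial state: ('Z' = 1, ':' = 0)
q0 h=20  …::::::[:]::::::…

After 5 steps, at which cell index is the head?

[0] q0 h=20  …::::::[:]::::::…
[1] q1 h=19  …::::::[:]::::::…
[2] q0 h=20  …:::::Z[:]::::::…
[3] q1 h=19  …::::::[Z]::::::…
[4] q0 h=20  …::::::[:]::::::…
[5] q1 h=19  …::::::[:]::::::…

19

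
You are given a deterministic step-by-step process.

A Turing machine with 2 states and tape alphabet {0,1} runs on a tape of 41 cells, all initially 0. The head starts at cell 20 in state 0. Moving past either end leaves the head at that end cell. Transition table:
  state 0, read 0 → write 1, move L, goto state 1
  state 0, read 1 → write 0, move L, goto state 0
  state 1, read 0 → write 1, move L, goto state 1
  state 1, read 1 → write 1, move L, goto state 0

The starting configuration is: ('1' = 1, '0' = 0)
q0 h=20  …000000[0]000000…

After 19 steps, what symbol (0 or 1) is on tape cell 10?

1

gen 0: q0 h=20  …000000[0]000000…
gen 1: q1 h=19  …000000[0]100000…
gen 2: q1 h=18  …000000[0]110000…
gen 3: q1 h=17  …000000[0]111000…
gen 4: q1 h=16  …000000[0]111100…
gen 5: q1 h=15  …000000[0]111110…
gen 6: q1 h=14  …000000[0]111111…
gen 7: q1 h=13  …000000[0]111111…
gen 8: q1 h=12  …000000[0]111111…
gen 9: q1 h=11  …000000[0]111111…
gen 10: q1 h=10  …000000[0]111111…
gen 11: q1 h= 9  …000000[0]111111…
gen 12: q1 h= 8  …000000[0]111111…
gen 13: q1 h= 7  …000000[0]111111…
gen 14: q1 h= 6  |000000[0]111111…
gen 15: q1 h= 5  |00000[0]111111…
gen 16: q1 h= 4  |0000[0]111111…
gen 17: q1 h= 3  |000[0]111111…
gen 18: q1 h= 2  |00[0]111111…
gen 19: q1 h= 1  |0[0]111111…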